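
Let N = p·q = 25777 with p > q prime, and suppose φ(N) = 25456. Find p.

173

φ(n) = (p−1)(q−1) = n − (p+q) + 1, so p + q = 25777 − 25456 + 1 = 322.
p and q are the roots of t² − 322t + 25777 = 0.
Discriminant: 322² − 4·25777 = 103684 − 103108 = 576; √576 = 24.
q = (322 − 24)/2 = 149, p = (322 + 24)/2 = 173.
Check: 149 · 173 = 25777.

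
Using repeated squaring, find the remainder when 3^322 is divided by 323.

264

3^1 ≡ 3 (mod 323)
3^2 ≡ 3^2 = 9 ≡ 9 (mod 323)
3^4 ≡ 9^2 = 81 ≡ 81 (mod 323)
3^8 ≡ 81^2 = 6561 ≡ 101 (mod 323)
3^16 ≡ 101^2 = 10201 ≡ 188 (mod 323)
3^32 ≡ 188^2 = 35344 ≡ 137 (mod 323)
3^64 ≡ 137^2 = 18769 ≡ 35 (mod 323)
3^128 ≡ 35^2 = 1225 ≡ 256 (mod 323)
3^256 ≡ 256^2 = 65536 ≡ 290 (mod 323)
322 = 256 + 64 + 2 in binary powers of 2.
So 3^322 ≡ 290 · 35 · 9 ≡ 264 (mod 323).
Since 264 ≠ 1, base 3 is a Fermat witness: 323 is composite.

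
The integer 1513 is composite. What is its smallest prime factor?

1513 is odd.
Digit sum 10, not divisible by 3.
Ends in 3: not divisible by 5.
7: 1513 = 7·216 + 1
11: 1513 = 11·137 + 6
13: 1513 = 13·116 + 5
17: 1513 = 17·89

17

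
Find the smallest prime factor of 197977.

13

197977 is odd.
Digit sum 40, not divisible by 3.
Ends in 7: not divisible by 5.
7: 197977 = 7·28282 + 3
11: 197977 = 11·17997 + 10
13: 197977 = 13·15229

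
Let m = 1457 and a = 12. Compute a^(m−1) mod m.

12^1 ≡ 12 (mod 1457)
12^2 ≡ 12^2 = 144 ≡ 144 (mod 1457)
12^4 ≡ 144^2 = 20736 ≡ 338 (mod 1457)
12^8 ≡ 338^2 = 114244 ≡ 598 (mod 1457)
12^16 ≡ 598^2 = 357604 ≡ 639 (mod 1457)
12^32 ≡ 639^2 = 408321 ≡ 361 (mod 1457)
12^64 ≡ 361^2 = 130321 ≡ 648 (mod 1457)
12^128 ≡ 648^2 = 419904 ≡ 288 (mod 1457)
12^256 ≡ 288^2 = 82944 ≡ 1352 (mod 1457)
12^512 ≡ 1352^2 = 1827904 ≡ 826 (mod 1457)
12^1024 ≡ 826^2 = 682276 ≡ 400 (mod 1457)
1456 = 1024 + 256 + 128 + 32 + 16 in binary powers of 2.
So 12^1456 ≡ 400 · 1352 · 288 · 361 · 639 ≡ 794 (mod 1457).
Since 794 ≠ 1, base 12 is a Fermat witness: 1457 is composite.

794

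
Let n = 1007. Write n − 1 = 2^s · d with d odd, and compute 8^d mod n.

1007 − 1 = 1006 = 2^1 · 503, so d = 503.
8^1 ≡ 8 (mod 1007)
8^2 ≡ 8^2 = 64 ≡ 64 (mod 1007)
8^4 ≡ 64^2 = 4096 ≡ 68 (mod 1007)
8^8 ≡ 68^2 = 4624 ≡ 596 (mod 1007)
8^16 ≡ 596^2 = 355216 ≡ 752 (mod 1007)
8^32 ≡ 752^2 = 565504 ≡ 577 (mod 1007)
8^64 ≡ 577^2 = 332929 ≡ 619 (mod 1007)
8^128 ≡ 619^2 = 383161 ≡ 501 (mod 1007)
8^256 ≡ 501^2 = 251001 ≡ 258 (mod 1007)
503 = 256 + 128 + 64 + 32 + 16 + 4 + 2 + 1 in binary powers of 2.
So 8^503 ≡ 258 · 501 · 619 · 577 · 752 · 68 · 64 · 8 ≡ 373 (mod 1007).
Squaring chain: 373; never reaches −1, so base 8 is a Miller–Rabin witness that 1007 is composite.

373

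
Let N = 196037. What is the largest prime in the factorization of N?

196037 = 43 · 4559
4559 = 47 · 97
97 is prime.
So 196037 = 43 · 47 · 97; the largest prime factor is 97.

97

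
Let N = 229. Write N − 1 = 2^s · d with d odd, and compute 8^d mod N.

229 − 1 = 228 = 2^2 · 57, so d = 57.
8^1 ≡ 8 (mod 229)
8^2 ≡ 8^2 = 64 ≡ 64 (mod 229)
8^4 ≡ 64^2 = 4096 ≡ 203 (mod 229)
8^8 ≡ 203^2 = 41209 ≡ 218 (mod 229)
8^16 ≡ 218^2 = 47524 ≡ 121 (mod 229)
8^32 ≡ 121^2 = 14641 ≡ 214 (mod 229)
57 = 32 + 16 + 8 + 1 in binary powers of 2.
So 8^57 ≡ 214 · 121 · 218 · 8 ≡ 107 (mod 229).
Squaring chain: 107 → 228; reaches −1, so base 8 does not prove 229 composite.

107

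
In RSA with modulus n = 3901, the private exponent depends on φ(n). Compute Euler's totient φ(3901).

3772

Factor: 3901 = 47 · 83.
φ(3901) = (47−1) · (83−1) = 46 · 82 = 3772.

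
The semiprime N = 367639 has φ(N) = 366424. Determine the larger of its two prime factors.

φ(n) = (p−1)(q−1) = n − (p+q) + 1, so p + q = 367639 − 366424 + 1 = 1216.
p and q are the roots of t² − 1216t + 367639 = 0.
Discriminant: 1216² − 4·367639 = 1478656 − 1470556 = 8100; √8100 = 90.
q = (1216 − 90)/2 = 563, p = (1216 + 90)/2 = 653.
Check: 563 · 653 = 367639.

653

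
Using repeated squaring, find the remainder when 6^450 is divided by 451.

155

6^1 ≡ 6 (mod 451)
6^2 ≡ 6^2 = 36 ≡ 36 (mod 451)
6^4 ≡ 36^2 = 1296 ≡ 394 (mod 451)
6^8 ≡ 394^2 = 155236 ≡ 92 (mod 451)
6^16 ≡ 92^2 = 8464 ≡ 346 (mod 451)
6^32 ≡ 346^2 = 119716 ≡ 201 (mod 451)
6^64 ≡ 201^2 = 40401 ≡ 262 (mod 451)
6^128 ≡ 262^2 = 68644 ≡ 92 (mod 451)
6^256 ≡ 92^2 = 8464 ≡ 346 (mod 451)
450 = 256 + 128 + 64 + 2 in binary powers of 2.
So 6^450 ≡ 346 · 92 · 262 · 36 ≡ 155 (mod 451).
Since 155 ≠ 1, base 6 is a Fermat witness: 451 is composite.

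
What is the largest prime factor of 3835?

59

3835 = 5 · 767
767 = 13 · 59
59 is prime.
So 3835 = 5 · 13 · 59; the largest prime factor is 59.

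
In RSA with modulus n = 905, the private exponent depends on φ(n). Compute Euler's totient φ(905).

Factor: 905 = 5 · 181.
φ(905) = (5−1) · (181−1) = 4 · 180 = 720.

720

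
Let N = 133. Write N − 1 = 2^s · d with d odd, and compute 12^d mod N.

133 − 1 = 132 = 2^2 · 33, so d = 33.
12^1 ≡ 12 (mod 133)
12^2 ≡ 12^2 = 144 ≡ 11 (mod 133)
12^4 ≡ 11^2 = 121 ≡ 121 (mod 133)
12^8 ≡ 121^2 = 14641 ≡ 11 (mod 133)
12^16 ≡ 11^2 = 121 ≡ 121 (mod 133)
12^32 ≡ 121^2 = 14641 ≡ 11 (mod 133)
33 = 32 + 1 in binary powers of 2.
So 12^33 ≡ 11 · 12 ≡ 132 (mod 133).
Since 12^d ≡ 132 (mod 133), base 12 does not prove 133 composite.

132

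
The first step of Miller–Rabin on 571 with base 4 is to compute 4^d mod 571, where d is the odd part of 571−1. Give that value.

571 − 1 = 570 = 2^1 · 285, so d = 285.
4^1 ≡ 4 (mod 571)
4^2 ≡ 4^2 = 16 ≡ 16 (mod 571)
4^4 ≡ 16^2 = 256 ≡ 256 (mod 571)
4^8 ≡ 256^2 = 65536 ≡ 442 (mod 571)
4^16 ≡ 442^2 = 195364 ≡ 82 (mod 571)
4^32 ≡ 82^2 = 6724 ≡ 443 (mod 571)
4^64 ≡ 443^2 = 196249 ≡ 396 (mod 571)
4^128 ≡ 396^2 = 156816 ≡ 362 (mod 571)
4^256 ≡ 362^2 = 131044 ≡ 285 (mod 571)
285 = 256 + 16 + 8 + 4 + 1 in binary powers of 2.
So 4^285 ≡ 285 · 82 · 442 · 256 · 4 ≡ 1 (mod 571).
Since 4^d ≡ 1 (mod 571), base 4 does not prove 571 composite.

1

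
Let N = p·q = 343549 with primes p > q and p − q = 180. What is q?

503

Since p = q + 180, we have 343549 = q(q + 180), so q² + 180q − 343549 = 0.
Discriminant: 180² + 4·343549 = 32400 + 1374196 = 1406596; √1406596 = 1186.
q = (−180 + 1186)/2 = 503, and p = q + 180 = 683.
Check: 503 · 683 = 343549.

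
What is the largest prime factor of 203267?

203267 = 31 · 6557
6557 = 79 · 83
83 is prime.
So 203267 = 31 · 79 · 83; the largest prime factor is 83.

83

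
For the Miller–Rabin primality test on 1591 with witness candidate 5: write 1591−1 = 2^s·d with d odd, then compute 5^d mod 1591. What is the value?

1494

1591 − 1 = 1590 = 2^1 · 795, so d = 795.
5^1 ≡ 5 (mod 1591)
5^2 ≡ 5^2 = 25 ≡ 25 (mod 1591)
5^4 ≡ 25^2 = 625 ≡ 625 (mod 1591)
5^8 ≡ 625^2 = 390625 ≡ 830 (mod 1591)
5^16 ≡ 830^2 = 688900 ≡ 1588 (mod 1591)
5^32 ≡ 1588^2 = 2521744 ≡ 9 (mod 1591)
5^64 ≡ 9^2 = 81 ≡ 81 (mod 1591)
5^128 ≡ 81^2 = 6561 ≡ 197 (mod 1591)
5^256 ≡ 197^2 = 38809 ≡ 625 (mod 1591)
5^512 ≡ 625^2 = 390625 ≡ 830 (mod 1591)
795 = 512 + 256 + 16 + 8 + 2 + 1 in binary powers of 2.
So 5^795 ≡ 830 · 625 · 1588 · 830 · 25 · 5 ≡ 1494 (mod 1591).
Squaring chain: 1494; never reaches −1, so base 5 is a Miller–Rabin witness that 1591 is composite.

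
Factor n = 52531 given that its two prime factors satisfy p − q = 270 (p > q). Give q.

Since p = q + 270, we have 52531 = q(q + 270), so q² + 270q − 52531 = 0.
Discriminant: 270² + 4·52531 = 72900 + 210124 = 283024; √283024 = 532.
q = (−270 + 532)/2 = 131, and p = q + 270 = 401.
Check: 131 · 401 = 52531.

131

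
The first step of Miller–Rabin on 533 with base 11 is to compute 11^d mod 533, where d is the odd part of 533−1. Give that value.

89

533 − 1 = 532 = 2^2 · 133, so d = 133.
11^1 ≡ 11 (mod 533)
11^2 ≡ 11^2 = 121 ≡ 121 (mod 533)
11^4 ≡ 121^2 = 14641 ≡ 250 (mod 533)
11^8 ≡ 250^2 = 62500 ≡ 139 (mod 533)
11^16 ≡ 139^2 = 19321 ≡ 133 (mod 533)
11^32 ≡ 133^2 = 17689 ≡ 100 (mod 533)
11^64 ≡ 100^2 = 10000 ≡ 406 (mod 533)
11^128 ≡ 406^2 = 164836 ≡ 139 (mod 533)
133 = 128 + 4 + 1 in binary powers of 2.
So 11^133 ≡ 139 · 250 · 11 ≡ 89 (mod 533).
Squaring chain: 89 → 459; never reaches −1, so base 11 is a Miller–Rabin witness that 533 is composite.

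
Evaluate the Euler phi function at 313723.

Factor: 313723 = 37 · 61 · 139.
φ(313723) = (37−1) · (61−1) · (139−1) = 36 · 60 · 138 = 298080.

298080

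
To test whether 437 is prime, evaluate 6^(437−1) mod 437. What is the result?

6^1 ≡ 6 (mod 437)
6^2 ≡ 6^2 = 36 ≡ 36 (mod 437)
6^4 ≡ 36^2 = 1296 ≡ 422 (mod 437)
6^8 ≡ 422^2 = 178084 ≡ 225 (mod 437)
6^16 ≡ 225^2 = 50625 ≡ 370 (mod 437)
6^32 ≡ 370^2 = 136900 ≡ 119 (mod 437)
6^64 ≡ 119^2 = 14161 ≡ 177 (mod 437)
6^128 ≡ 177^2 = 31329 ≡ 302 (mod 437)
6^256 ≡ 302^2 = 91204 ≡ 308 (mod 437)
436 = 256 + 128 + 32 + 16 + 4 in binary powers of 2.
So 6^436 ≡ 308 · 302 · 119 · 370 · 422 ≡ 118 (mod 437).
Since 118 ≠ 1, base 6 is a Fermat witness: 437 is composite.

118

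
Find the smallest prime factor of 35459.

35459 is odd.
Digit sum 26, not divisible by 3.
Ends in 9: not divisible by 5.
7: 35459 = 7·5065 + 4
11: 35459 = 11·3223 + 6
13: 35459 = 13·2727 + 8
17: 35459 = 17·2085 + 14
19: 35459 = 19·1866 + 5
23: 35459 = 23·1541 + 16
29: 35459 = 29·1222 + 21
31: 35459 = 31·1143 + 26
37: 35459 = 37·958 + 13
41: 35459 = 41·864 + 35
43: 35459 = 43·824 + 27
47: 35459 = 47·754 + 21
53: 35459 = 53·669 + 2
59: 35459 = 59·601

59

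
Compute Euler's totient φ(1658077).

1610544

Factor: 1658077 = 59 · 157 · 179.
φ(1658077) = (59−1) · (157−1) · (179−1) = 58 · 156 · 178 = 1610544.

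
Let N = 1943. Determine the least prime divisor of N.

1943 is odd.
Digit sum 17, not divisible by 3.
Ends in 3: not divisible by 5.
7: 1943 = 7·277 + 4
11: 1943 = 11·176 + 7
13: 1943 = 13·149 + 6
17: 1943 = 17·114 + 5
19: 1943 = 19·102 + 5
23: 1943 = 23·84 + 11
29: 1943 = 29·67

29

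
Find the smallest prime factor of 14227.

41

14227 is odd.
Digit sum 16, not divisible by 3.
Ends in 7: not divisible by 5.
7: 14227 = 7·2032 + 3
11: 14227 = 11·1293 + 4
13: 14227 = 13·1094 + 5
17: 14227 = 17·836 + 15
19: 14227 = 19·748 + 15
23: 14227 = 23·618 + 13
29: 14227 = 29·490 + 17
31: 14227 = 31·458 + 29
37: 14227 = 37·384 + 19
41: 14227 = 41·347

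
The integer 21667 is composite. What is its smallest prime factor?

47

21667 is odd.
Digit sum 22, not divisible by 3.
Ends in 7: not divisible by 5.
7: 21667 = 7·3095 + 2
11: 21667 = 11·1969 + 8
13: 21667 = 13·1666 + 9
17: 21667 = 17·1274 + 9
19: 21667 = 19·1140 + 7
23: 21667 = 23·942 + 1
29: 21667 = 29·747 + 4
31: 21667 = 31·698 + 29
37: 21667 = 37·585 + 22
41: 21667 = 41·528 + 19
43: 21667 = 43·503 + 38
47: 21667 = 47·461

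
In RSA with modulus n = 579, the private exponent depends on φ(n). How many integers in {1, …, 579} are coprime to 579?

384

Factor: 579 = 3 · 193.
φ(579) = (3−1) · (193−1) = 2 · 192 = 384.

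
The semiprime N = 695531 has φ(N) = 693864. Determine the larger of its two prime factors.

φ(n) = (p−1)(q−1) = n − (p+q) + 1, so p + q = 695531 − 693864 + 1 = 1668.
p and q are the roots of t² − 1668t + 695531 = 0.
Discriminant: 1668² − 4·695531 = 2782224 − 2782124 = 100; √100 = 10.
q = (1668 − 10)/2 = 829, p = (1668 + 10)/2 = 839.
Check: 829 · 839 = 695531.

839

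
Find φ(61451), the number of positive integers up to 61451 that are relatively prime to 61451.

Factor: 61451 = 13 · 29 · 163.
φ(61451) = (13−1) · (29−1) · (163−1) = 12 · 28 · 162 = 54432.

54432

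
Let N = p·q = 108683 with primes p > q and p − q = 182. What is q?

251

Since p = q + 182, we have 108683 = q(q + 182), so q² + 182q − 108683 = 0.
Discriminant: 182² + 4·108683 = 33124 + 434732 = 467856; √467856 = 684.
q = (−182 + 684)/2 = 251, and p = q + 182 = 433.
Check: 251 · 433 = 108683.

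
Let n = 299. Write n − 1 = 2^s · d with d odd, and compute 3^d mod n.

299 − 1 = 298 = 2^1 · 149, so d = 149.
3^1 ≡ 3 (mod 299)
3^2 ≡ 3^2 = 9 ≡ 9 (mod 299)
3^4 ≡ 9^2 = 81 ≡ 81 (mod 299)
3^8 ≡ 81^2 = 6561 ≡ 282 (mod 299)
3^16 ≡ 282^2 = 79524 ≡ 289 (mod 299)
3^32 ≡ 289^2 = 83521 ≡ 100 (mod 299)
3^64 ≡ 100^2 = 10000 ≡ 133 (mod 299)
3^128 ≡ 133^2 = 17689 ≡ 48 (mod 299)
149 = 128 + 16 + 4 + 1 in binary powers of 2.
So 3^149 ≡ 48 · 289 · 81 · 3 ≡ 269 (mod 299).
Squaring chain: 269; never reaches −1, so base 3 is a Miller–Rabin witness that 299 is composite.

269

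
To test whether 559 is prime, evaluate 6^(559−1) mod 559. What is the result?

259

6^1 ≡ 6 (mod 559)
6^2 ≡ 6^2 = 36 ≡ 36 (mod 559)
6^4 ≡ 36^2 = 1296 ≡ 178 (mod 559)
6^8 ≡ 178^2 = 31684 ≡ 380 (mod 559)
6^16 ≡ 380^2 = 144400 ≡ 178 (mod 559)
6^32 ≡ 178^2 = 31684 ≡ 380 (mod 559)
6^64 ≡ 380^2 = 144400 ≡ 178 (mod 559)
6^128 ≡ 178^2 = 31684 ≡ 380 (mod 559)
6^256 ≡ 380^2 = 144400 ≡ 178 (mod 559)
6^512 ≡ 178^2 = 31684 ≡ 380 (mod 559)
558 = 512 + 32 + 8 + 4 + 2 in binary powers of 2.
So 6^558 ≡ 380 · 380 · 380 · 178 · 36 ≡ 259 (mod 559).
Since 259 ≠ 1, base 6 is a Fermat witness: 559 is composite.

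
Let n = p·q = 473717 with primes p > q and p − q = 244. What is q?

Since p = q + 244, we have 473717 = q(q + 244), so q² + 244q − 473717 = 0.
Discriminant: 244² + 4·473717 = 59536 + 1894868 = 1954404; √1954404 = 1398.
q = (−244 + 1398)/2 = 577, and p = q + 244 = 821.
Check: 577 · 821 = 473717.

577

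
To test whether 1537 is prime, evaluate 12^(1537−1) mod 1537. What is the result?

12^1 ≡ 12 (mod 1537)
12^2 ≡ 12^2 = 144 ≡ 144 (mod 1537)
12^4 ≡ 144^2 = 20736 ≡ 755 (mod 1537)
12^8 ≡ 755^2 = 570025 ≡ 1335 (mod 1537)
12^16 ≡ 1335^2 = 1782225 ≡ 842 (mod 1537)
12^32 ≡ 842^2 = 708964 ≡ 407 (mod 1537)
12^64 ≡ 407^2 = 165649 ≡ 1190 (mod 1537)
12^128 ≡ 1190^2 = 1416100 ≡ 523 (mod 1537)
12^256 ≡ 523^2 = 273529 ≡ 1480 (mod 1537)
12^512 ≡ 1480^2 = 2190400 ≡ 175 (mod 1537)
12^1024 ≡ 175^2 = 30625 ≡ 1422 (mod 1537)
1536 = 1024 + 512 in binary powers of 2.
So 12^1536 ≡ 1422 · 175 ≡ 1393 (mod 1537).
Since 1393 ≠ 1, base 12 is a Fermat witness: 1537 is composite.

1393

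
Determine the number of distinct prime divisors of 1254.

1254 = 2 · 627
627 = 3 · 209
209 = 11 · 19
1254 = 2 · 3 · 11 · 19, which has 4 distinct prime factors.

4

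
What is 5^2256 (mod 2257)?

1839

5^1 ≡ 5 (mod 2257)
5^2 ≡ 5^2 = 25 ≡ 25 (mod 2257)
5^4 ≡ 25^2 = 625 ≡ 625 (mod 2257)
5^8 ≡ 625^2 = 390625 ≡ 164 (mod 2257)
5^16 ≡ 164^2 = 26896 ≡ 2069 (mod 2257)
5^32 ≡ 2069^2 = 4280761 ≡ 1489 (mod 2257)
5^64 ≡ 1489^2 = 2217121 ≡ 747 (mod 2257)
5^128 ≡ 747^2 = 558009 ≡ 530 (mod 2257)
5^256 ≡ 530^2 = 280900 ≡ 1032 (mod 2257)
5^512 ≡ 1032^2 = 1065024 ≡ 1977 (mod 2257)
5^1024 ≡ 1977^2 = 3908529 ≡ 1662 (mod 2257)
5^2048 ≡ 1662^2 = 2762244 ≡ 1933 (mod 2257)
2256 = 2048 + 128 + 64 + 16 in binary powers of 2.
So 5^2256 ≡ 1933 · 530 · 747 · 2069 ≡ 1839 (mod 2257).
Since 1839 ≠ 1, base 5 is a Fermat witness: 2257 is composite.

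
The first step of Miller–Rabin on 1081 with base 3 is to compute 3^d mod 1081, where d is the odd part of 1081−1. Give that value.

1081 − 1 = 1080 = 2^3 · 135, so d = 135.
3^1 ≡ 3 (mod 1081)
3^2 ≡ 3^2 = 9 ≡ 9 (mod 1081)
3^4 ≡ 9^2 = 81 ≡ 81 (mod 1081)
3^8 ≡ 81^2 = 6561 ≡ 75 (mod 1081)
3^16 ≡ 75^2 = 5625 ≡ 220 (mod 1081)
3^32 ≡ 220^2 = 48400 ≡ 836 (mod 1081)
3^64 ≡ 836^2 = 698896 ≡ 570 (mod 1081)
3^128 ≡ 570^2 = 324900 ≡ 600 (mod 1081)
135 = 128 + 4 + 2 + 1 in binary powers of 2.
So 3^135 ≡ 600 · 81 · 9 · 3 ≡ 947 (mod 1081).
Squaring chain: 947 → 660 → 1038; never reaches −1, so base 3 is a Miller–Rabin witness that 1081 is composite.

947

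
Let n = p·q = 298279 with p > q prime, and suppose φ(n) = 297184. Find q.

503

φ(n) = (p−1)(q−1) = n − (p+q) + 1, so p + q = 298279 − 297184 + 1 = 1096.
p and q are the roots of t² − 1096t + 298279 = 0.
Discriminant: 1096² − 4·298279 = 1201216 − 1193116 = 8100; √8100 = 90.
q = (1096 − 90)/2 = 503, p = (1096 + 90)/2 = 593.
Check: 503 · 593 = 298279.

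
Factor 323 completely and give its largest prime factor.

19

323 = 17 · 19
19 is prime.
So 323 = 17 · 19; the largest prime factor is 19.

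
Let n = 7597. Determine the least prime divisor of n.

71

7597 is odd.
Digit sum 28, not divisible by 3.
Ends in 7: not divisible by 5.
7: 7597 = 7·1085 + 2
11: 7597 = 11·690 + 7
13: 7597 = 13·584 + 5
17: 7597 = 17·446 + 15
19: 7597 = 19·399 + 16
23: 7597 = 23·330 + 7
29: 7597 = 29·261 + 28
31: 7597 = 31·245 + 2
37: 7597 = 37·205 + 12
41: 7597 = 41·185 + 12
43: 7597 = 43·176 + 29
47: 7597 = 47·161 + 30
53: 7597 = 53·143 + 18
59: 7597 = 59·128 + 45
61: 7597 = 61·124 + 33
67: 7597 = 67·113 + 26
71: 7597 = 71·107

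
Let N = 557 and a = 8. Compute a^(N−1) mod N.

8^1 ≡ 8 (mod 557)
8^2 ≡ 8^2 = 64 ≡ 64 (mod 557)
8^4 ≡ 64^2 = 4096 ≡ 197 (mod 557)
8^8 ≡ 197^2 = 38809 ≡ 376 (mod 557)
8^16 ≡ 376^2 = 141376 ≡ 455 (mod 557)
8^32 ≡ 455^2 = 207025 ≡ 378 (mod 557)
8^64 ≡ 378^2 = 142884 ≡ 292 (mod 557)
8^128 ≡ 292^2 = 85264 ≡ 43 (mod 557)
8^256 ≡ 43^2 = 1849 ≡ 178 (mod 557)
8^512 ≡ 178^2 = 31684 ≡ 492 (mod 557)
556 = 512 + 32 + 8 + 4 in binary powers of 2.
So 8^556 ≡ 492 · 378 · 376 · 197 ≡ 1 (mod 557).
Since the result is 1, base 8 gives no evidence that 557 is composite.

1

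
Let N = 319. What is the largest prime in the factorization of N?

29

319 = 11 · 29
29 is prime.
So 319 = 11 · 29; the largest prime factor is 29.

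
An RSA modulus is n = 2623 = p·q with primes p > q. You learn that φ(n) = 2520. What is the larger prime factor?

φ(n) = (p−1)(q−1) = n − (p+q) + 1, so p + q = 2623 − 2520 + 1 = 104.
p and q are the roots of t² − 104t + 2623 = 0.
Discriminant: 104² − 4·2623 = 10816 − 10492 = 324; √324 = 18.
q = (104 − 18)/2 = 43, p = (104 + 18)/2 = 61.
Check: 43 · 61 = 2623.

61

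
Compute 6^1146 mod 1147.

776

6^1 ≡ 6 (mod 1147)
6^2 ≡ 6^2 = 36 ≡ 36 (mod 1147)
6^4 ≡ 36^2 = 1296 ≡ 149 (mod 1147)
6^8 ≡ 149^2 = 22201 ≡ 408 (mod 1147)
6^16 ≡ 408^2 = 166464 ≡ 149 (mod 1147)
6^32 ≡ 149^2 = 22201 ≡ 408 (mod 1147)
6^64 ≡ 408^2 = 166464 ≡ 149 (mod 1147)
6^128 ≡ 149^2 = 22201 ≡ 408 (mod 1147)
6^256 ≡ 408^2 = 166464 ≡ 149 (mod 1147)
6^512 ≡ 149^2 = 22201 ≡ 408 (mod 1147)
6^1024 ≡ 408^2 = 166464 ≡ 149 (mod 1147)
1146 = 1024 + 64 + 32 + 16 + 8 + 2 in binary powers of 2.
So 6^1146 ≡ 149 · 149 · 408 · 149 · 408 · 36 ≡ 776 (mod 1147).
Since 776 ≠ 1, base 6 is a Fermat witness: 1147 is composite.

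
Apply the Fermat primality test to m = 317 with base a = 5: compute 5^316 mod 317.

5^1 ≡ 5 (mod 317)
5^2 ≡ 5^2 = 25 ≡ 25 (mod 317)
5^4 ≡ 25^2 = 625 ≡ 308 (mod 317)
5^8 ≡ 308^2 = 94864 ≡ 81 (mod 317)
5^16 ≡ 81^2 = 6561 ≡ 221 (mod 317)
5^32 ≡ 221^2 = 48841 ≡ 23 (mod 317)
5^64 ≡ 23^2 = 529 ≡ 212 (mod 317)
5^128 ≡ 212^2 = 44944 ≡ 247 (mod 317)
5^256 ≡ 247^2 = 61009 ≡ 145 (mod 317)
316 = 256 + 32 + 16 + 8 + 4 in binary powers of 2.
So 5^316 ≡ 145 · 23 · 221 · 81 · 308 ≡ 1 (mod 317).
Since the result is 1, base 5 gives no evidence that 317 is composite.

1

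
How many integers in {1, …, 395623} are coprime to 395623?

372504

Factor: 395623 = 23 · 103 · 167.
φ(395623) = (23−1) · (103−1) · (167−1) = 22 · 102 · 166 = 372504.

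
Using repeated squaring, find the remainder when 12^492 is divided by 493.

12^1 ≡ 12 (mod 493)
12^2 ≡ 12^2 = 144 ≡ 144 (mod 493)
12^4 ≡ 144^2 = 20736 ≡ 30 (mod 493)
12^8 ≡ 30^2 = 900 ≡ 407 (mod 493)
12^16 ≡ 407^2 = 165649 ≡ 1 (mod 493)
12^32 ≡ 1^2 = 1 ≡ 1 (mod 493)
12^64 ≡ 1^2 = 1 ≡ 1 (mod 493)
12^128 ≡ 1^2 = 1 ≡ 1 (mod 493)
12^256 ≡ 1^2 = 1 ≡ 1 (mod 493)
492 = 256 + 128 + 64 + 32 + 8 + 4 in binary powers of 2.
So 12^492 ≡ 1 · 1 · 1 · 1 · 407 · 30 ≡ 378 (mod 493).
Since 378 ≠ 1, base 12 is a Fermat witness: 493 is composite.

378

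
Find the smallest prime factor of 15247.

15247 is odd.
Digit sum 19, not divisible by 3.
Ends in 7: not divisible by 5.
7: 15247 = 7·2178 + 1
11: 15247 = 11·1386 + 1
13: 15247 = 13·1172 + 11
17: 15247 = 17·896 + 15
19: 15247 = 19·802 + 9
23: 15247 = 23·662 + 21
29: 15247 = 29·525 + 22
31: 15247 = 31·491 + 26
37: 15247 = 37·412 + 3
41: 15247 = 41·371 + 36
43: 15247 = 43·354 + 25
47: 15247 = 47·324 + 19
53: 15247 = 53·287 + 36
59: 15247 = 59·258 + 25
61: 15247 = 61·249 + 58
67: 15247 = 67·227 + 38
71: 15247 = 71·214 + 53
73: 15247 = 73·208 + 63
79: 15247 = 79·193

79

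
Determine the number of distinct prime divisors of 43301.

43301 = 19 · 2279
2279 = 43 · 53
43301 = 19 · 43 · 53, which has 3 distinct prime factors.

3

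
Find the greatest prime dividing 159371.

97

159371 = 31 · 5141
5141 = 53 · 97
97 is prime.
So 159371 = 31 · 53 · 97; the largest prime factor is 97.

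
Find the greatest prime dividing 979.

89

979 = 11 · 89
89 is prime.
So 979 = 11 · 89; the largest prime factor is 89.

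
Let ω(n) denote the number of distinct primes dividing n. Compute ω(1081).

1081 = 23 · 47
1081 = 23 · 47, which has 2 distinct prime factors.

2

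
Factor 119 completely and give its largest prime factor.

119 = 7 · 17
17 is prime.
So 119 = 7 · 17; the largest prime factor is 17.

17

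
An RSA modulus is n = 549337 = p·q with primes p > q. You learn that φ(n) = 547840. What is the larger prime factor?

φ(n) = (p−1)(q−1) = n − (p+q) + 1, so p + q = 549337 − 547840 + 1 = 1498.
p and q are the roots of t² − 1498t + 549337 = 0.
Discriminant: 1498² − 4·549337 = 2244004 − 2197348 = 46656; √46656 = 216.
q = (1498 − 216)/2 = 641, p = (1498 + 216)/2 = 857.
Check: 641 · 857 = 549337.

857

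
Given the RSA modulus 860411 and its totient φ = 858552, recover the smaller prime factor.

φ(n) = (p−1)(q−1) = n − (p+q) + 1, so p + q = 860411 − 858552 + 1 = 1860.
p and q are the roots of t² − 1860t + 860411 = 0.
Discriminant: 1860² − 4·860411 = 3459600 − 3441644 = 17956; √17956 = 134.
q = (1860 − 134)/2 = 863, p = (1860 + 134)/2 = 997.
Check: 863 · 997 = 860411.

863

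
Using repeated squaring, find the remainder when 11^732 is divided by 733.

11^1 ≡ 11 (mod 733)
11^2 ≡ 11^2 = 121 ≡ 121 (mod 733)
11^4 ≡ 121^2 = 14641 ≡ 714 (mod 733)
11^8 ≡ 714^2 = 509796 ≡ 361 (mod 733)
11^16 ≡ 361^2 = 130321 ≡ 580 (mod 733)
11^32 ≡ 580^2 = 336400 ≡ 686 (mod 733)
11^64 ≡ 686^2 = 470596 ≡ 10 (mod 733)
11^128 ≡ 10^2 = 100 ≡ 100 (mod 733)
11^256 ≡ 100^2 = 10000 ≡ 471 (mod 733)
11^512 ≡ 471^2 = 221841 ≡ 475 (mod 733)
732 = 512 + 128 + 64 + 16 + 8 + 4 in binary powers of 2.
So 11^732 ≡ 475 · 100 · 10 · 580 · 361 · 714 ≡ 1 (mod 733).
Since the result is 1, base 11 gives no evidence that 733 is composite.

1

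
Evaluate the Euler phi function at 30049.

Factor: 30049 = 151 · 199.
φ(30049) = (151−1) · (199−1) = 150 · 198 = 29700.

29700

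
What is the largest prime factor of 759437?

759437 = 7 · 108491
108491 = 23 · 4717
4717 = 53 · 89
89 is prime.
So 759437 = 7 · 23 · 53 · 89; the largest prime factor is 89.

89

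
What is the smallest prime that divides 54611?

97

54611 is odd.
Digit sum 17, not divisible by 3.
Ends in 1: not divisible by 5.
7: 54611 = 7·7801 + 4
11: 54611 = 11·4964 + 7
13: 54611 = 13·4200 + 11
17: 54611 = 17·3212 + 7
19: 54611 = 19·2874 + 5
23: 54611 = 23·2374 + 9
29: 54611 = 29·1883 + 4
31: 54611 = 31·1761 + 20
37: 54611 = 37·1475 + 36
41: 54611 = 41·1331 + 40
43: 54611 = 43·1270 + 1
47: 54611 = 47·1161 + 44
53: 54611 = 53·1030 + 21
59: 54611 = 59·925 + 36
61: 54611 = 61·895 + 16
67: 54611 = 67·815 + 6
71: 54611 = 71·769 + 12
73: 54611 = 73·748 + 7
79: 54611 = 79·691 + 22
83: 54611 = 83·657 + 80
89: 54611 = 89·613 + 54
97: 54611 = 97·563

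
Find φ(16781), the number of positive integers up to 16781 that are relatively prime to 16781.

16512

Factor: 16781 = 97 · 173.
φ(16781) = (97−1) · (173−1) = 96 · 172 = 16512.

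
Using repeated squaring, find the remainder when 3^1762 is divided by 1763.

583

3^1 ≡ 3 (mod 1763)
3^2 ≡ 3^2 = 9 ≡ 9 (mod 1763)
3^4 ≡ 9^2 = 81 ≡ 81 (mod 1763)
3^8 ≡ 81^2 = 6561 ≡ 1272 (mod 1763)
3^16 ≡ 1272^2 = 1617984 ≡ 1313 (mod 1763)
3^32 ≡ 1313^2 = 1723969 ≡ 1518 (mod 1763)
3^64 ≡ 1518^2 = 2304324 ≡ 83 (mod 1763)
3^128 ≡ 83^2 = 6889 ≡ 1600 (mod 1763)
3^256 ≡ 1600^2 = 2560000 ≡ 124 (mod 1763)
3^512 ≡ 124^2 = 15376 ≡ 1272 (mod 1763)
3^1024 ≡ 1272^2 = 1617984 ≡ 1313 (mod 1763)
1762 = 1024 + 512 + 128 + 64 + 32 + 2 in binary powers of 2.
So 3^1762 ≡ 1313 · 1272 · 1600 · 83 · 1518 · 9 ≡ 583 (mod 1763).
Since 583 ≠ 1, base 3 is a Fermat witness: 1763 is composite.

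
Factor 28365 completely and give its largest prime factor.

61

28365 = 3 · 9455
9455 = 5 · 1891
1891 = 31 · 61
61 is prime.
So 28365 = 3 · 5 · 31 · 61; the largest prime factor is 61.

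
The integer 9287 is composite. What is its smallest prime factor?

37

9287 is odd.
Digit sum 26, not divisible by 3.
Ends in 7: not divisible by 5.
7: 9287 = 7·1326 + 5
11: 9287 = 11·844 + 3
13: 9287 = 13·714 + 5
17: 9287 = 17·546 + 5
19: 9287 = 19·488 + 15
23: 9287 = 23·403 + 18
29: 9287 = 29·320 + 7
31: 9287 = 31·299 + 18
37: 9287 = 37·251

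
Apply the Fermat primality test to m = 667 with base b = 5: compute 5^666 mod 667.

5^1 ≡ 5 (mod 667)
5^2 ≡ 5^2 = 25 ≡ 25 (mod 667)
5^4 ≡ 25^2 = 625 ≡ 625 (mod 667)
5^8 ≡ 625^2 = 390625 ≡ 430 (mod 667)
5^16 ≡ 430^2 = 184900 ≡ 141 (mod 667)
5^32 ≡ 141^2 = 19881 ≡ 538 (mod 667)
5^64 ≡ 538^2 = 289444 ≡ 633 (mod 667)
5^128 ≡ 633^2 = 400689 ≡ 489 (mod 667)
5^256 ≡ 489^2 = 239121 ≡ 335 (mod 667)
5^512 ≡ 335^2 = 112225 ≡ 169 (mod 667)
666 = 512 + 128 + 16 + 8 + 2 in binary powers of 2.
So 5^666 ≡ 169 · 489 · 141 · 430 · 25 ≡ 169 (mod 667).
Since 169 ≠ 1, base 5 is a Fermat witness: 667 is composite.

169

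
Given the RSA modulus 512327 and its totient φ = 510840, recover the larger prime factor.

φ(n) = (p−1)(q−1) = n − (p+q) + 1, so p + q = 512327 − 510840 + 1 = 1488.
p and q are the roots of t² − 1488t + 512327 = 0.
Discriminant: 1488² − 4·512327 = 2214144 − 2049308 = 164836; √164836 = 406.
q = (1488 − 406)/2 = 541, p = (1488 + 406)/2 = 947.
Check: 541 · 947 = 512327.

947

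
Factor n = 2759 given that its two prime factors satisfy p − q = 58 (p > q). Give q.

Since p = q + 58, we have 2759 = q(q + 58), so q² + 58q − 2759 = 0.
Discriminant: 58² + 4·2759 = 3364 + 11036 = 14400; √14400 = 120.
q = (−58 + 120)/2 = 31, and p = q + 58 = 89.
Check: 31 · 89 = 2759.

31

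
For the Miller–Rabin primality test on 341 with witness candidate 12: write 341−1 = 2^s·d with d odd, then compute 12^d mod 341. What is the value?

341 − 1 = 340 = 2^2 · 85, so d = 85.
12^1 ≡ 12 (mod 341)
12^2 ≡ 12^2 = 144 ≡ 144 (mod 341)
12^4 ≡ 144^2 = 20736 ≡ 276 (mod 341)
12^8 ≡ 276^2 = 76176 ≡ 133 (mod 341)
12^16 ≡ 133^2 = 17689 ≡ 298 (mod 341)
12^32 ≡ 298^2 = 88804 ≡ 144 (mod 341)
12^64 ≡ 144^2 = 20736 ≡ 276 (mod 341)
85 = 64 + 16 + 4 + 1 in binary powers of 2.
So 12^85 ≡ 276 · 298 · 276 · 12 ≡ 254 (mod 341).
Squaring chain: 254 → 67; never reaches −1, so base 12 is a Miller–Rabin witness that 341 is composite.

254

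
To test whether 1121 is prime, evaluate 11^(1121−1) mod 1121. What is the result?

980

11^1 ≡ 11 (mod 1121)
11^2 ≡ 11^2 = 121 ≡ 121 (mod 1121)
11^4 ≡ 121^2 = 14641 ≡ 68 (mod 1121)
11^8 ≡ 68^2 = 4624 ≡ 140 (mod 1121)
11^16 ≡ 140^2 = 19600 ≡ 543 (mod 1121)
11^32 ≡ 543^2 = 294849 ≡ 26 (mod 1121)
11^64 ≡ 26^2 = 676 ≡ 676 (mod 1121)
11^128 ≡ 676^2 = 456976 ≡ 729 (mod 1121)
11^256 ≡ 729^2 = 531441 ≡ 87 (mod 1121)
11^512 ≡ 87^2 = 7569 ≡ 843 (mod 1121)
11^1024 ≡ 843^2 = 710649 ≡ 1056 (mod 1121)
1120 = 1024 + 64 + 32 in binary powers of 2.
So 11^1120 ≡ 1056 · 676 · 26 ≡ 980 (mod 1121).
Since 980 ≠ 1, base 11 is a Fermat witness: 1121 is composite.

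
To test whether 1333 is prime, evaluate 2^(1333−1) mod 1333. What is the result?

2^1 ≡ 2 (mod 1333)
2^2 ≡ 2^2 = 4 ≡ 4 (mod 1333)
2^4 ≡ 4^2 = 16 ≡ 16 (mod 1333)
2^8 ≡ 16^2 = 256 ≡ 256 (mod 1333)
2^16 ≡ 256^2 = 65536 ≡ 219 (mod 1333)
2^32 ≡ 219^2 = 47961 ≡ 1306 (mod 1333)
2^64 ≡ 1306^2 = 1705636 ≡ 729 (mod 1333)
2^128 ≡ 729^2 = 531441 ≡ 907 (mod 1333)
2^256 ≡ 907^2 = 822649 ≡ 188 (mod 1333)
2^512 ≡ 188^2 = 35344 ≡ 686 (mod 1333)
2^1024 ≡ 686^2 = 470596 ≡ 47 (mod 1333)
1332 = 1024 + 256 + 32 + 16 + 4 in binary powers of 2.
So 2^1332 ≡ 47 · 188 · 1306 · 219 · 16 ≡ 4 (mod 1333).
Since 4 ≠ 1, base 2 is a Fermat witness: 1333 is composite.

4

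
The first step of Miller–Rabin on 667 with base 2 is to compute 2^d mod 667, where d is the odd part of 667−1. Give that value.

330

667 − 1 = 666 = 2^1 · 333, so d = 333.
2^1 ≡ 2 (mod 667)
2^2 ≡ 2^2 = 4 ≡ 4 (mod 667)
2^4 ≡ 4^2 = 16 ≡ 16 (mod 667)
2^8 ≡ 16^2 = 256 ≡ 256 (mod 667)
2^16 ≡ 256^2 = 65536 ≡ 170 (mod 667)
2^32 ≡ 170^2 = 28900 ≡ 219 (mod 667)
2^64 ≡ 219^2 = 47961 ≡ 604 (mod 667)
2^128 ≡ 604^2 = 364816 ≡ 634 (mod 667)
2^256 ≡ 634^2 = 401956 ≡ 422 (mod 667)
333 = 256 + 64 + 8 + 4 + 1 in binary powers of 2.
So 2^333 ≡ 422 · 604 · 256 · 16 · 2 ≡ 330 (mod 667).
Squaring chain: 330; never reaches −1, so base 2 is a Miller–Rabin witness that 667 is composite.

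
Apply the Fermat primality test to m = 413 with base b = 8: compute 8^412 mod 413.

302

8^1 ≡ 8 (mod 413)
8^2 ≡ 8^2 = 64 ≡ 64 (mod 413)
8^4 ≡ 64^2 = 4096 ≡ 379 (mod 413)
8^8 ≡ 379^2 = 143641 ≡ 330 (mod 413)
8^16 ≡ 330^2 = 108900 ≡ 281 (mod 413)
8^32 ≡ 281^2 = 78961 ≡ 78 (mod 413)
8^64 ≡ 78^2 = 6084 ≡ 302 (mod 413)
8^128 ≡ 302^2 = 91204 ≡ 344 (mod 413)
8^256 ≡ 344^2 = 118336 ≡ 218 (mod 413)
412 = 256 + 128 + 16 + 8 + 4 in binary powers of 2.
So 8^412 ≡ 218 · 344 · 281 · 330 · 379 ≡ 302 (mod 413).
Since 302 ≠ 1, base 8 is a Fermat witness: 413 is composite.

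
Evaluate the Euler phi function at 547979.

Factor: 547979 = 19 · 151 · 191.
φ(547979) = (19−1) · (151−1) · (191−1) = 18 · 150 · 190 = 513000.

513000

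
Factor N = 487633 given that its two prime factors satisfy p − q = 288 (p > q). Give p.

Since p = q + 288, we have 487633 = q(q + 288), so q² + 288q − 487633 = 0.
Discriminant: 288² + 4·487633 = 82944 + 1950532 = 2033476; √2033476 = 1426.
q = (−288 + 1426)/2 = 569, and p = q + 288 = 857.
Check: 569 · 857 = 487633.

857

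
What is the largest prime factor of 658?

47

658 = 2 · 329
329 = 7 · 47
47 is prime.
So 658 = 2 · 7 · 47; the largest prime factor is 47.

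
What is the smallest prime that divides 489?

489 is odd.
Digit sum 21, divisible by 3.

3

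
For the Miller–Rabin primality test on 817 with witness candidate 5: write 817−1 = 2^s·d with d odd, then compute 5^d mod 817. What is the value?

710

817 − 1 = 816 = 2^4 · 51, so d = 51.
5^1 ≡ 5 (mod 817)
5^2 ≡ 5^2 = 25 ≡ 25 (mod 817)
5^4 ≡ 25^2 = 625 ≡ 625 (mod 817)
5^8 ≡ 625^2 = 390625 ≡ 99 (mod 817)
5^16 ≡ 99^2 = 9801 ≡ 814 (mod 817)
5^32 ≡ 814^2 = 662596 ≡ 9 (mod 817)
51 = 32 + 16 + 2 + 1 in binary powers of 2.
So 5^51 ≡ 9 · 814 · 25 · 5 ≡ 710 (mod 817).
Squaring chain: 710 → 11 → 121 → 752; never reaches −1, so base 5 is a Miller–Rabin witness that 817 is composite.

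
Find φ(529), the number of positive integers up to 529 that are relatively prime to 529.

Factor: 529 = 23^2.
φ(529) = 23^1·(23−1) = 506.

506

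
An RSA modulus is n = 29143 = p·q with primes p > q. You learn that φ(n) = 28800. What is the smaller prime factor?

φ(n) = (p−1)(q−1) = n − (p+q) + 1, so p + q = 29143 − 28800 + 1 = 344.
p and q are the roots of t² − 344t + 29143 = 0.
Discriminant: 344² − 4·29143 = 118336 − 116572 = 1764; √1764 = 42.
q = (344 − 42)/2 = 151, p = (344 + 42)/2 = 193.
Check: 151 · 193 = 29143.

151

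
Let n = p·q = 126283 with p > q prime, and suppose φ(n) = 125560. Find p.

431

φ(n) = (p−1)(q−1) = n − (p+q) + 1, so p + q = 126283 − 125560 + 1 = 724.
p and q are the roots of t² − 724t + 126283 = 0.
Discriminant: 724² − 4·126283 = 524176 − 505132 = 19044; √19044 = 138.
q = (724 − 138)/2 = 293, p = (724 + 138)/2 = 431.
Check: 293 · 431 = 126283.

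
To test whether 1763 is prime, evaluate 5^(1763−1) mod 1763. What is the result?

5^1 ≡ 5 (mod 1763)
5^2 ≡ 5^2 = 25 ≡ 25 (mod 1763)
5^4 ≡ 25^2 = 625 ≡ 625 (mod 1763)
5^8 ≡ 625^2 = 390625 ≡ 1002 (mod 1763)
5^16 ≡ 1002^2 = 1004004 ≡ 857 (mod 1763)
5^32 ≡ 857^2 = 734449 ≡ 1041 (mod 1763)
5^64 ≡ 1041^2 = 1083681 ≡ 1199 (mod 1763)
5^128 ≡ 1199^2 = 1437601 ≡ 756 (mod 1763)
5^256 ≡ 756^2 = 571536 ≡ 324 (mod 1763)
5^512 ≡ 324^2 = 104976 ≡ 959 (mod 1763)
5^1024 ≡ 959^2 = 919681 ≡ 1158 (mod 1763)
1762 = 1024 + 512 + 128 + 64 + 32 + 2 in binary powers of 2.
So 5^1762 ≡ 1158 · 959 · 756 · 1199 · 1041 · 25 ≡ 1665 (mod 1763).
Since 1665 ≠ 1, base 5 is a Fermat witness: 1763 is composite.

1665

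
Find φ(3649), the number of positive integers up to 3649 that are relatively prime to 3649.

Factor: 3649 = 41 · 89.
φ(3649) = (41−1) · (89−1) = 40 · 88 = 3520.

3520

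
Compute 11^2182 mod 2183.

11^1 ≡ 11 (mod 2183)
11^2 ≡ 11^2 = 121 ≡ 121 (mod 2183)
11^4 ≡ 121^2 = 14641 ≡ 1543 (mod 2183)
11^8 ≡ 1543^2 = 2380849 ≡ 1379 (mod 2183)
11^16 ≡ 1379^2 = 1901641 ≡ 248 (mod 2183)
11^32 ≡ 248^2 = 61504 ≡ 380 (mod 2183)
11^64 ≡ 380^2 = 144400 ≡ 322 (mod 2183)
11^128 ≡ 322^2 = 103684 ≡ 1083 (mod 2183)
11^256 ≡ 1083^2 = 1172889 ≡ 618 (mod 2183)
11^512 ≡ 618^2 = 381924 ≡ 2082 (mod 2183)
11^1024 ≡ 2082^2 = 4334724 ≡ 1469 (mod 2183)
11^2048 ≡ 1469^2 = 2157961 ≡ 1157 (mod 2183)
2182 = 2048 + 128 + 4 + 2 in binary powers of 2.
So 11^2182 ≡ 1157 · 1083 · 1543 · 121 ≡ 470 (mod 2183).
Since 470 ≠ 1, base 11 is a Fermat witness: 2183 is composite.

470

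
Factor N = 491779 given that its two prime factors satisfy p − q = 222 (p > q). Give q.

Since p = q + 222, we have 491779 = q(q + 222), so q² + 222q − 491779 = 0.
Discriminant: 222² + 4·491779 = 49284 + 1967116 = 2016400; √2016400 = 1420.
q = (−222 + 1420)/2 = 599, and p = q + 222 = 821.
Check: 599 · 821 = 491779.

599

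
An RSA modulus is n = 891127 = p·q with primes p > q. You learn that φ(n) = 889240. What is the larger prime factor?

φ(n) = (p−1)(q−1) = n − (p+q) + 1, so p + q = 891127 − 889240 + 1 = 1888.
p and q are the roots of t² − 1888t + 891127 = 0.
Discriminant: 1888² − 4·891127 = 3564544 − 3564508 = 36; √36 = 6.
q = (1888 − 6)/2 = 941, p = (1888 + 6)/2 = 947.
Check: 941 · 947 = 891127.

947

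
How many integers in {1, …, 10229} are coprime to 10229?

9984

Factor: 10229 = 53 · 193.
φ(10229) = (53−1) · (193−1) = 52 · 192 = 9984.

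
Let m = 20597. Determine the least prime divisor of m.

43

20597 is odd.
Digit sum 23, not divisible by 3.
Ends in 7: not divisible by 5.
7: 20597 = 7·2942 + 3
11: 20597 = 11·1872 + 5
13: 20597 = 13·1584 + 5
17: 20597 = 17·1211 + 10
19: 20597 = 19·1084 + 1
23: 20597 = 23·895 + 12
29: 20597 = 29·710 + 7
31: 20597 = 31·664 + 13
37: 20597 = 37·556 + 25
41: 20597 = 41·502 + 15
43: 20597 = 43·479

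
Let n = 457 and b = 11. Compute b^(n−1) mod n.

11^1 ≡ 11 (mod 457)
11^2 ≡ 11^2 = 121 ≡ 121 (mod 457)
11^4 ≡ 121^2 = 14641 ≡ 17 (mod 457)
11^8 ≡ 17^2 = 289 ≡ 289 (mod 457)
11^16 ≡ 289^2 = 83521 ≡ 347 (mod 457)
11^32 ≡ 347^2 = 120409 ≡ 218 (mod 457)
11^64 ≡ 218^2 = 47524 ≡ 453 (mod 457)
11^128 ≡ 453^2 = 205209 ≡ 16 (mod 457)
11^256 ≡ 16^2 = 256 ≡ 256 (mod 457)
456 = 256 + 128 + 64 + 8 in binary powers of 2.
So 11^456 ≡ 256 · 16 · 453 · 289 ≡ 1 (mod 457).
Since the result is 1, base 11 gives no evidence that 457 is composite.

1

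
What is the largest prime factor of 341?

341 = 11 · 31
31 is prime.
So 341 = 11 · 31; the largest prime factor is 31.

31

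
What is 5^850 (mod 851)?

5^1 ≡ 5 (mod 851)
5^2 ≡ 5^2 = 25 ≡ 25 (mod 851)
5^4 ≡ 25^2 = 625 ≡ 625 (mod 851)
5^8 ≡ 625^2 = 390625 ≡ 16 (mod 851)
5^16 ≡ 16^2 = 256 ≡ 256 (mod 851)
5^32 ≡ 256^2 = 65536 ≡ 9 (mod 851)
5^64 ≡ 9^2 = 81 ≡ 81 (mod 851)
5^128 ≡ 81^2 = 6561 ≡ 604 (mod 851)
5^256 ≡ 604^2 = 364816 ≡ 588 (mod 851)
5^512 ≡ 588^2 = 345744 ≡ 238 (mod 851)
850 = 512 + 256 + 64 + 16 + 2 in binary powers of 2.
So 5^850 ≡ 238 · 588 · 81 · 256 · 25 ≡ 818 (mod 851).
Since 818 ≠ 1, base 5 is a Fermat witness: 851 is composite.

818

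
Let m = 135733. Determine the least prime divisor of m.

13

135733 is odd.
Digit sum 22, not divisible by 3.
Ends in 3: not divisible by 5.
7: 135733 = 7·19390 + 3
11: 135733 = 11·12339 + 4
13: 135733 = 13·10441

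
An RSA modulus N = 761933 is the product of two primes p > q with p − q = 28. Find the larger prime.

887

Since p = q + 28, we have 761933 = q(q + 28), so q² + 28q − 761933 = 0.
Discriminant: 28² + 4·761933 = 784 + 3047732 = 3048516; √3048516 = 1746.
q = (−28 + 1746)/2 = 859, and p = q + 28 = 887.
Check: 859 · 887 = 761933.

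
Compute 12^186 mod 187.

12^1 ≡ 12 (mod 187)
12^2 ≡ 12^2 = 144 ≡ 144 (mod 187)
12^4 ≡ 144^2 = 20736 ≡ 166 (mod 187)
12^8 ≡ 166^2 = 27556 ≡ 67 (mod 187)
12^16 ≡ 67^2 = 4489 ≡ 1 (mod 187)
12^32 ≡ 1^2 = 1 ≡ 1 (mod 187)
12^64 ≡ 1^2 = 1 ≡ 1 (mod 187)
12^128 ≡ 1^2 = 1 ≡ 1 (mod 187)
186 = 128 + 32 + 16 + 8 + 2 in binary powers of 2.
So 12^186 ≡ 1 · 1 · 1 · 67 · 144 ≡ 111 (mod 187).
Since 111 ≠ 1, base 12 is a Fermat witness: 187 is composite.

111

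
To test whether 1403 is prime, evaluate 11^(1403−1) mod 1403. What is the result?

11^1 ≡ 11 (mod 1403)
11^2 ≡ 11^2 = 121 ≡ 121 (mod 1403)
11^4 ≡ 121^2 = 14641 ≡ 611 (mod 1403)
11^8 ≡ 611^2 = 373321 ≡ 123 (mod 1403)
11^16 ≡ 123^2 = 15129 ≡ 1099 (mod 1403)
11^32 ≡ 1099^2 = 1207801 ≡ 1221 (mod 1403)
11^64 ≡ 1221^2 = 1490841 ≡ 855 (mod 1403)
11^128 ≡ 855^2 = 731025 ≡ 62 (mod 1403)
11^256 ≡ 62^2 = 3844 ≡ 1038 (mod 1403)
11^512 ≡ 1038^2 = 1077444 ≡ 1343 (mod 1403)
11^1024 ≡ 1343^2 = 1803649 ≡ 794 (mod 1403)
1402 = 1024 + 256 + 64 + 32 + 16 + 8 + 2 in binary powers of 2.
So 11^1402 ≡ 794 · 1038 · 855 · 1221 · 1099 · 123 · 121 ≡ 731 (mod 1403).
Since 731 ≠ 1, base 11 is a Fermat witness: 1403 is composite.

731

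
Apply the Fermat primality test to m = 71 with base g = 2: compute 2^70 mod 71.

2^1 ≡ 2 (mod 71)
2^2 ≡ 2^2 = 4 ≡ 4 (mod 71)
2^4 ≡ 4^2 = 16 ≡ 16 (mod 71)
2^8 ≡ 16^2 = 256 ≡ 43 (mod 71)
2^16 ≡ 43^2 = 1849 ≡ 3 (mod 71)
2^32 ≡ 3^2 = 9 ≡ 9 (mod 71)
2^64 ≡ 9^2 = 81 ≡ 10 (mod 71)
70 = 64 + 4 + 2 in binary powers of 2.
So 2^70 ≡ 10 · 16 · 4 ≡ 1 (mod 71).
Since the result is 1, base 2 gives no evidence that 71 is composite.

1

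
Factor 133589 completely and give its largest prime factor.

89

133589 = 19 · 7031
7031 = 79 · 89
89 is prime.
So 133589 = 19 · 79 · 89; the largest prime factor is 89.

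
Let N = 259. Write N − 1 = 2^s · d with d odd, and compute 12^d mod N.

259 − 1 = 258 = 2^1 · 129, so d = 129.
12^1 ≡ 12 (mod 259)
12^2 ≡ 12^2 = 144 ≡ 144 (mod 259)
12^4 ≡ 144^2 = 20736 ≡ 16 (mod 259)
12^8 ≡ 16^2 = 256 ≡ 256 (mod 259)
12^16 ≡ 256^2 = 65536 ≡ 9 (mod 259)
12^32 ≡ 9^2 = 81 ≡ 81 (mod 259)
12^64 ≡ 81^2 = 6561 ≡ 86 (mod 259)
12^128 ≡ 86^2 = 7396 ≡ 144 (mod 259)
129 = 128 + 1 in binary powers of 2.
So 12^129 ≡ 144 · 12 ≡ 174 (mod 259).
Squaring chain: 174; never reaches −1, so base 12 is a Miller–Rabin witness that 259 is composite.

174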